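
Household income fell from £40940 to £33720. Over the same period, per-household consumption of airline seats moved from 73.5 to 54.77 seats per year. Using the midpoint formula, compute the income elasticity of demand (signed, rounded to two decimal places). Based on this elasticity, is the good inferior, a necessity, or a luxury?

1.51; luxury

%ΔQ = (54.77 − 73.5)/[( 73.5 + 54.77)/2] = -18.73/64.135 = -0.292040…
%ΔIncome = (33720 − 40940)/[( 40940 + 33720)/2] = -7220/37330 = -0.193410…
E_income = (-18.73/64.135) / (-7220/37330) = 1.5099…
E_income > 1 ⇒ normal good, luxury.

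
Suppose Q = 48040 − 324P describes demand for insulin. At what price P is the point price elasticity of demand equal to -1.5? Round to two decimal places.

Ed = −324P/(48040 − 324P). Set this equal to -1.5:
324P = 1.5·(48040 − 324P) ⇒ 324P(1 + 1.5) = 1.5·48040
P = 1.5·48040 / (324·2.5) = 88.9629…

88.96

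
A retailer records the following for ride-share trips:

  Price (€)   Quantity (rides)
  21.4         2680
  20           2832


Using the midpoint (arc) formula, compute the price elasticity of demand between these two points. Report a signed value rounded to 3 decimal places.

%ΔQ = (2832 − 2680) / [(2680 + 2832)/2] = 152/2756 = 0.055152…
%ΔP = (20 − 21.4) / [(21.4 + 20)/2] = -1.4/20.7 = -0.067632…
Arc Ed = %ΔQ / %ΔP = (152/2756) / (-1.4/20.7) = -0.81546…

-0.815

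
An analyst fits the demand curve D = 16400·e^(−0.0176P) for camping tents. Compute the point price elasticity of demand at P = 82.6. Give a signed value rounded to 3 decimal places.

-1.454

dD/dP = −0.0176·D = -67.4523. At P = 82.6, D = 3832.52.
Ed = (dD/dP)·(P/D) = (-67.4523) × (82.6/3832.52) = -1.45376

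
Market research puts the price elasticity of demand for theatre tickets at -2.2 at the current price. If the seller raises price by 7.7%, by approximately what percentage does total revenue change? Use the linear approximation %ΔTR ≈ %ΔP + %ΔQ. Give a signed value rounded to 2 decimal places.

-9.24%

%ΔQ ≈ Ed × %ΔP = (-2.2) × (+7.7%) = -16.9400%
%ΔTR ≈ %ΔP + %ΔQ = (+7.7%) + (-16.9400%) = -9.2400%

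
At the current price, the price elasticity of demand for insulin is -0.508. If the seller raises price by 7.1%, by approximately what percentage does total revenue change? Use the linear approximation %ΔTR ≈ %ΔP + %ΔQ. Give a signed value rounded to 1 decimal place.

%ΔQ ≈ Ed × %ΔP = (-0.508) × (+7.1%) = -3.6068%
%ΔTR ≈ %ΔP + %ΔQ = (+7.1%) + (-3.6068%) = +3.4932%

+3.5%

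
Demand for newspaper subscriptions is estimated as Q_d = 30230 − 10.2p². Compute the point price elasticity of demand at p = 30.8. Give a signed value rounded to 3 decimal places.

dQ_d/dp = −2·10.2·p = -628.32. At p = 30.8, Q_d = 20553.872.
Ed = (dQ_d/dp)·(p/Q_d) = (-628.32) × (30.8/20553.872) = -0.94153…

-0.942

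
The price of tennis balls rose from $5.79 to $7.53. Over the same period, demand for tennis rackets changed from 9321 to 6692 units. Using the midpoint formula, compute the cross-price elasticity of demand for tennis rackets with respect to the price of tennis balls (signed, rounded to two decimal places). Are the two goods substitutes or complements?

%ΔQ_{tennis rackets} = (6692 − 9321)/avg = -2629/8006.5 = -0.328358…
%ΔP_{tennis balls} = (7.53 − 5.79)/avg = 1.74/6.66 = 0.261261…
E_cross = (-2629/8006.5) / (1.74/6.66) = -1.2568…
E_cross < 0 ⇒ the goods are complements.

-1.26; complements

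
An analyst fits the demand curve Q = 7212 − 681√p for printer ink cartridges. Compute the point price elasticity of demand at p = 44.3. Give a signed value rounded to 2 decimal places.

-0.85

dQ/dp = −681/(2√p) = -51.1582. At p = 44.3, Q = 2679.38.
Ed = (dQ/dp)·(p/Q) = (-51.1582) × (44.3/2679.38) = -0.8458…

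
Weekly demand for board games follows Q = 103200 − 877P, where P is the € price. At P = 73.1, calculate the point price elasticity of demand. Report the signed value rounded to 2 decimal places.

dQ/dP = −877. At P = 73.1, Q = 103200 − 877(73.1) = 39091.3.
Ed = (dQ/dP)·(P/Q) = −877 × (73.1/39091.3) = -1.6399…

-1.64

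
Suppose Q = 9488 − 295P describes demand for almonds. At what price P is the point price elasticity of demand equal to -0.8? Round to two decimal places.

14.29

Ed = −295P/(9488 − 295P). Set this equal to -0.8:
295P = 0.8·(9488 − 295P) ⇒ 295P(1 + 0.8) = 0.8·9488
P = 0.8·9488 / (295·1.8) = 14.2945…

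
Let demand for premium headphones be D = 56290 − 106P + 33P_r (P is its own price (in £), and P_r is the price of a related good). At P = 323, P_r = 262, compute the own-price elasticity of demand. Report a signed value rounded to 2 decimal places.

At the given values, D = 56290 − 106(323) + 33(262) = 30698.
∂D/∂P = −106.
E = (-106) × (323/30698) = -1.1153…

-1.12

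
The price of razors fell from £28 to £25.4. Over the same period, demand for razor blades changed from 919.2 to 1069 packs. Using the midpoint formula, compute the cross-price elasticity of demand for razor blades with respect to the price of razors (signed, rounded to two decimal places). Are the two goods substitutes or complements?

%ΔQ_{razor blades} = (1069 − 919.2)/avg = 149.8/994.1 = 0.150689…
%ΔP_{razors} = (25.4 − 28)/avg = -2.6/26.7 = -0.097378…
E_cross = (149.8/994.1) / (-2.6/26.7) = -1.5474…
E_cross < 0 ⇒ the goods are complements.

-1.55; complements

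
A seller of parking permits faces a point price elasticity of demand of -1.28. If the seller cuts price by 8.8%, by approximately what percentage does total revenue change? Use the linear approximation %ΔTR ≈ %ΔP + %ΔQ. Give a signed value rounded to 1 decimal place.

+2.5%

%ΔQ ≈ Ed × %ΔP = (-1.28) × (-8.8%) = +11.2640%
%ΔTR ≈ %ΔP + %ΔQ = (-8.8%) + (+11.2640%) = +2.4640%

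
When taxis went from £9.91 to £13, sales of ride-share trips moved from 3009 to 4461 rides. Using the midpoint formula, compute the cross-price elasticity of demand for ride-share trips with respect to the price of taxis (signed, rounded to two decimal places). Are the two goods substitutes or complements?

%ΔQ_{ride-share trips} = (4461 − 3009)/avg = 1452/3735 = 0.388755…
%ΔP_{taxis} = (13 − 9.91)/avg = 3.09/11.455 = 0.269751…
E_cross = (1452/3735) / (3.09/11.455) = 1.4411…
E_cross > 0 ⇒ the goods are substitutes.

1.44; substitutes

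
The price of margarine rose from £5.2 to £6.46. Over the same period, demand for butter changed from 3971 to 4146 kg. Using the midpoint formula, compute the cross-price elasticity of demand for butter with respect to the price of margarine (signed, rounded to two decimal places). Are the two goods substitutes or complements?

0.20; substitutes

%ΔQ_{butter} = (4146 − 3971)/avg = 175/4058.5 = 0.043119…
%ΔP_{margarine} = (6.46 − 5.2)/avg = 1.26/5.83 = 0.216123…
E_cross = (175/4058.5) / (1.26/5.83) = 0.1995…
E_cross > 0 ⇒ the goods are substitutes.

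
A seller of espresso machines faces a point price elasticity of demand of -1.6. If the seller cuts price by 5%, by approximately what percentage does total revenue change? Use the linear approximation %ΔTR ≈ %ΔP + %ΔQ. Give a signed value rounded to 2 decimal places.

+3.00%

%ΔQ ≈ Ed × %ΔP = (-1.6) × (-5%) = +8.0000%
%ΔTR ≈ %ΔP + %ΔQ = (-5%) + (+8.0000%) = +3.0000%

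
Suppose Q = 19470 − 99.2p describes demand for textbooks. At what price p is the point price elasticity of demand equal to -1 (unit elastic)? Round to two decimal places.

Ed = −99.2p/(19470 − 99.2p). Set this equal to -1:
99.2p = 1·(19470 − 99.2p) ⇒ 99.2p(1 + 1) = 1·19470
p = 1·19470 / (99.2·2) = 98.1350…

98.14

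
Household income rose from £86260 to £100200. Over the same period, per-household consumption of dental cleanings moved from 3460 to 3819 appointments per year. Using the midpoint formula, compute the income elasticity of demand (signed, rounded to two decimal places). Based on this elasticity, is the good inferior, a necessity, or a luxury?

%ΔQ = (3819 − 3460)/[( 3460 + 3819)/2] = 359/3639.5 = 0.098639…
%ΔIncome = (100200 − 86260)/[( 86260 + 100200)/2] = 13940/93230 = 0.149522…
E_income = (359/3639.5) / (13940/93230) = 0.6596…
0 < E_income < 1 ⇒ normal good, necessity.

0.66; necessity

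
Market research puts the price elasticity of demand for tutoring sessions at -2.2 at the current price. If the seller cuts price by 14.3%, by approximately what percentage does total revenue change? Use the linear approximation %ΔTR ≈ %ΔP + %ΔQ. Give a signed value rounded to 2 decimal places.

+17.16%

%ΔQ ≈ Ed × %ΔP = (-2.2) × (-14.3%) = +31.4600%
%ΔTR ≈ %ΔP + %ΔQ = (-14.3%) + (+31.4600%) = +17.1600%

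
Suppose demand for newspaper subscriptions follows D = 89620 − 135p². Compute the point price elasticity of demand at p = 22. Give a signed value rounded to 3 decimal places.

dD/dp = −2·135·p = -5940. At p = 22, D = 24280.
Ed = (dD/dp)·(p/D) = (-5940) × (22/24280) = -5.38220…

-5.382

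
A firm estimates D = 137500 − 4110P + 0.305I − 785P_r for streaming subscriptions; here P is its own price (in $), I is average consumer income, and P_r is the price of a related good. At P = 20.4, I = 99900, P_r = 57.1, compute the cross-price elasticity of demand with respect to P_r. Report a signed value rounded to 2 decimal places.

At the given values, D = 137500 − 4110(20.4) + 0.305(99900) − 785(57.1) = 39302.
∂D/∂P_r = -785.
E = (-785) × (57.1/39302) = -1.1404…

-1.14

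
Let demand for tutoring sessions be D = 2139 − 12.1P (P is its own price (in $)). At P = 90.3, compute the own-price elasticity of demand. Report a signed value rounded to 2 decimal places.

-1.04

At the given values, D = 2139 − 12.1(90.3) = 1046.37.
∂D/∂P = −12.1.
E = (-12.1) × (90.3/1046.37) = -1.0442…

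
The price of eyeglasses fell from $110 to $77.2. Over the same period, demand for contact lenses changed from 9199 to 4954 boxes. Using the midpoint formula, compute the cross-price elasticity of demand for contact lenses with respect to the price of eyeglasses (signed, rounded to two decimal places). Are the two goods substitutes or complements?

1.71; substitutes

%ΔQ_{contact lenses} = (4954 − 9199)/avg = -4245/7076.5 = -0.599872…
%ΔP_{eyeglasses} = (77.2 − 110)/avg = -32.8/93.6 = -0.350427…
E_cross = (-4245/7076.5) / (-32.8/93.6) = 1.7118…
E_cross > 0 ⇒ the goods are substitutes.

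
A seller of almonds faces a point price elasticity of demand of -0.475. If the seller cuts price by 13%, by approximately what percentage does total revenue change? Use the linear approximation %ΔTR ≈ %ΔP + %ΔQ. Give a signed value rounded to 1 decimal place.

%ΔQ ≈ Ed × %ΔP = (-0.475) × (-13%) = +6.1750%
%ΔTR ≈ %ΔP + %ΔQ = (-13%) + (+6.1750%) = -6.8250%

-6.8%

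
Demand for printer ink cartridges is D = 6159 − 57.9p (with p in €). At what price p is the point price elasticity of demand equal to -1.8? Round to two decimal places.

68.38

Ed = −57.9p/(6159 − 57.9p). Set this equal to -1.8:
57.9p = 1.8·(6159 − 57.9p) ⇒ 57.9p(1 + 1.8) = 1.8·6159
p = 1.8·6159 / (57.9·2.8) = 68.3826…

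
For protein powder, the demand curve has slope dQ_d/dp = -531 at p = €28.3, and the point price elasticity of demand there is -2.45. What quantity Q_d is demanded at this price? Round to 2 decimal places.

6133.59

Ed = (dQ_d/dp)·(p/Q_d) ⇒ Q_d = (dQ_d/dp)·p/Ed = (-531)·28.3/(-2.45) = 6133.5918…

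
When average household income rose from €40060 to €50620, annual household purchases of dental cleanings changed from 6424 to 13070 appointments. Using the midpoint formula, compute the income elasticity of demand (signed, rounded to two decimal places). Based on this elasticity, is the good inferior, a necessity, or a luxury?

%ΔQ = (13070 − 6424)/[( 6424 + 13070)/2] = 6646/9747 = 0.681850…
%ΔIncome = (50620 − 40060)/[( 40060 + 50620)/2] = 10560/45340 = 0.232906…
E_income = (6646/9747) / (10560/45340) = 2.9275…
E_income > 1 ⇒ normal good, luxury.

2.93; luxury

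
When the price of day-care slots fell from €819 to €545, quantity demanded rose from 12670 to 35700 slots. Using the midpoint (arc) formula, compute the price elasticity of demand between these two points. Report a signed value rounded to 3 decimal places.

-2.370

%ΔQ = (35700 − 12670) / [(12670 + 35700)/2] = 23030/24185 = 0.952243…
%ΔP = (545 − 819) / [(819 + 545)/2] = -274/682 = -0.401759…
Arc Ed = %ΔQ / %ΔP = (23030/24185) / (-274/682) = -2.37018…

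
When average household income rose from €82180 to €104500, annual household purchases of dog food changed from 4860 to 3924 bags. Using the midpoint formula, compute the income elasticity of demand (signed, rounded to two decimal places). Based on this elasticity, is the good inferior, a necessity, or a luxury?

%ΔQ = (3924 − 4860)/[( 4860 + 3924)/2] = -936/4392 = -0.213114…
%ΔIncome = (104500 − 82180)/[( 82180 + 104500)/2] = 22320/93340 = 0.239125…
E_income = (-936/4392) / (22320/93340) = -0.8912…
E_income < 0 ⇒ inferior good.

-0.89; inferior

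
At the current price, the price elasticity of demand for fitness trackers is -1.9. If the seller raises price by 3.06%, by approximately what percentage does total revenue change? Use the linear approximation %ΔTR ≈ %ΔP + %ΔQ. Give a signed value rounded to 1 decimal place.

%ΔQ ≈ Ed × %ΔP = (-1.9) × (+3.06%) = -5.8140%
%ΔTR ≈ %ΔP + %ΔQ = (+3.06%) + (-5.8140%) = -2.7540%

-2.8%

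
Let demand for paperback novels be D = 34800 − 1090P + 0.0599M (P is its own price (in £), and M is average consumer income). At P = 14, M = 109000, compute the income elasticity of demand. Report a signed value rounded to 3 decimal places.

0.250

At the given values, D = 34800 − 1090(14) + 0.0599(109000) = 26069.1.
∂D/∂M = 0.0599.
E = (0.0599) × (109000/26069.1) = 0.25045…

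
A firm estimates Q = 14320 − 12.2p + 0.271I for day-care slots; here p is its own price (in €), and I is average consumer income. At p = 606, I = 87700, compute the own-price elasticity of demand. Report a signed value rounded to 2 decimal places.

-0.24

At the given values, Q = 14320 − 12.2(606) + 0.271(87700) = 30693.5.
∂Q/∂p = −12.2.
E = (-12.2) × (606/30693.5) = -0.2408…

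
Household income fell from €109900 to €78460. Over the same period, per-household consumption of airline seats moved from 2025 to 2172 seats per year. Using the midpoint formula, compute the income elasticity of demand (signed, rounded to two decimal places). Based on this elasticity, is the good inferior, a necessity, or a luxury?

%ΔQ = (2172 − 2025)/[( 2025 + 2172)/2] = 147/2098.5 = 0.070050…
%ΔIncome = (78460 − 109900)/[( 109900 + 78460)/2] = -31440/94180 = -0.333828…
E_income = (147/2098.5) / (-31440/94180) = -0.2098…
E_income < 0 ⇒ inferior good.

-0.21; inferior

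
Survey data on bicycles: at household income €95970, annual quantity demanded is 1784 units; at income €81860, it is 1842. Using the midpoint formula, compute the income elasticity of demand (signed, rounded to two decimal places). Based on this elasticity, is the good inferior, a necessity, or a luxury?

%ΔQ = (1842 − 1784)/[( 1784 + 1842)/2] = 58/1813 = 0.031991…
%ΔIncome = (81860 − 95970)/[( 95970 + 81860)/2] = -14110/88915 = -0.158690…
E_income = (58/1813) / (-14110/88915) = -0.2015…
E_income < 0 ⇒ inferior good.

-0.20; inferior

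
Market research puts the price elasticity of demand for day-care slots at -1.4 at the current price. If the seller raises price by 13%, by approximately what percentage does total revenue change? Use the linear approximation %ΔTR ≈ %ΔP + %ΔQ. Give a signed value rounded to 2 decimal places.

%ΔQ ≈ Ed × %ΔP = (-1.4) × (+13%) = -18.2000%
%ΔTR ≈ %ΔP + %ΔQ = (+13%) + (-18.2000%) = -5.2000%

-5.20%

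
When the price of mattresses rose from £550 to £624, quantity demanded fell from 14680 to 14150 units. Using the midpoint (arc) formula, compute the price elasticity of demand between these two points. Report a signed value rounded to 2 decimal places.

-0.29

%ΔQ = (14150 − 14680) / [(14680 + 14150)/2] = -530/14415 = -0.036767…
%ΔP = (624 − 550) / [(550 + 624)/2] = 74/587 = 0.126064…
Arc Ed = %ΔQ / %ΔP = (-530/14415) / (74/587) = -0.2916…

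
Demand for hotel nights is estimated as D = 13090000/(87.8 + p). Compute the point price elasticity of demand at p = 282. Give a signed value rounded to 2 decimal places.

dD/dp = −13090000/(87.8 + p)² = -95.7207. At p = 282, D = 35397.5.
Ed = (dD/dp)·(p/D) = (-95.7207) × (282/35397.5) = -0.7625…

-0.76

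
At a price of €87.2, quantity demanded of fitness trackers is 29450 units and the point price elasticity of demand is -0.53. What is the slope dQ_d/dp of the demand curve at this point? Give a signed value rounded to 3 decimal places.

-178.997

Ed = (dQ_d/dp)·(p/Q_d) ⇒ dQ_d/dp = Ed·Q_d/p = (-0.53)·29450/87.2 = -178.99655…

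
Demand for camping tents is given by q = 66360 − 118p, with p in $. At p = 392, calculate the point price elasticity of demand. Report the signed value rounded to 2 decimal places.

dq/dp = −118. At p = 392, q = 66360 − 118(392) = 20104.
Ed = (dq/dp)·(p/q) = −118 × (392/20104) = -2.3008…

-2.30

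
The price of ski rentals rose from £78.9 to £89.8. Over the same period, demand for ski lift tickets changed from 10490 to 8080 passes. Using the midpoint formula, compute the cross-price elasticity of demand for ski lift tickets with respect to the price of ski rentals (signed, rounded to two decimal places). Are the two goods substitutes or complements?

-2.01; complements

%ΔQ_{ski lift tickets} = (8080 − 10490)/avg = -2410/9285 = -0.259558…
%ΔP_{ski rentals} = (89.8 − 78.9)/avg = 10.9/84.35 = 0.129223…
E_cross = (-2410/9285) / (10.9/84.35) = -2.0086…
E_cross < 0 ⇒ the goods are complements.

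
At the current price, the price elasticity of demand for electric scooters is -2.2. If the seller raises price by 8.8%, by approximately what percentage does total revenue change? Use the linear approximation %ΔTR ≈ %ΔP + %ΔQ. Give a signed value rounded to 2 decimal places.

%ΔQ ≈ Ed × %ΔP = (-2.2) × (+8.8%) = -19.3600%
%ΔTR ≈ %ΔP + %ΔQ = (+8.8%) + (-19.3600%) = -10.5600%

-10.56%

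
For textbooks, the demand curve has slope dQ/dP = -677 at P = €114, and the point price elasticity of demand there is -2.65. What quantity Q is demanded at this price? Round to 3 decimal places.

29123.774

Ed = (dQ/dP)·(P/Q) ⇒ Q = (dQ/dP)·P/Ed = (-677)·114/(-2.65) = 29123.77358…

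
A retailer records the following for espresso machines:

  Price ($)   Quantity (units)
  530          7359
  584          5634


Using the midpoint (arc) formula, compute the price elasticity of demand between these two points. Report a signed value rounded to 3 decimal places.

%ΔQ = (5634 − 7359) / [(7359 + 5634)/2] = -1725/6496.5 = -0.265527…
%ΔP = (584 − 530) / [(530 + 584)/2] = 54/557 = 0.096947…
Arc Ed = %ΔQ / %ΔP = (-1725/6496.5) / (54/557) = -2.73886…

-2.739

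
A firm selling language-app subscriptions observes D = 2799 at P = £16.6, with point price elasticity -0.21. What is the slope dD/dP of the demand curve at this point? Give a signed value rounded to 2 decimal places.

-35.41

Ed = (dD/dP)·(P/D) ⇒ dD/dP = Ed·D/P = (-0.21)·2799/16.6 = -35.4090…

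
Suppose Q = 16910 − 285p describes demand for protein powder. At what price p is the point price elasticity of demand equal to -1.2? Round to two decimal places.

32.36

Ed = −285p/(16910 − 285p). Set this equal to -1.2:
285p = 1.2·(16910 − 285p) ⇒ 285p(1 + 1.2) = 1.2·16910
p = 1.2·16910 / (285·2.2) = 32.3636…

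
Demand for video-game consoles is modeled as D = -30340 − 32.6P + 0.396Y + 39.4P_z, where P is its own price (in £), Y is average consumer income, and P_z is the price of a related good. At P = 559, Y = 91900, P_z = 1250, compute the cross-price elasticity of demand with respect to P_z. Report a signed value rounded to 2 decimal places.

At the given values, D = -30340 − 32.6(559) + 0.396(91900) + 39.4(1250) = 37079.
∂D/∂P_z = 39.4.
E = (39.4) × (1250/37079) = 1.3282…

1.33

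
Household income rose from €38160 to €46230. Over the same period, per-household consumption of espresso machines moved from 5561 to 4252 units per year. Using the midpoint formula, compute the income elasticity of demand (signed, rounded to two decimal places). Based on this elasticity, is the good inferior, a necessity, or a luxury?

-1.39; inferior

%ΔQ = (4252 − 5561)/[( 5561 + 4252)/2] = -1309/4906.5 = -0.266788…
%ΔIncome = (46230 − 38160)/[( 38160 + 46230)/2] = 8070/42195 = 0.191254…
E_income = (-1309/4906.5) / (8070/42195) = -1.3949…
E_income < 0 ⇒ inferior good.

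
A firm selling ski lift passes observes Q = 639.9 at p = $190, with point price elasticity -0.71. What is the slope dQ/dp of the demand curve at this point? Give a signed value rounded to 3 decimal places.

-2.391

Ed = (dQ/dp)·(p/Q) ⇒ dQ/dp = Ed·Q/p = (-0.71)·639.9/190 = -2.39120…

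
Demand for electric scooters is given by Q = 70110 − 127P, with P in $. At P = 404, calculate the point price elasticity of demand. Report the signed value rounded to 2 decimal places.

dQ/dP = −127. At P = 404, Q = 70110 − 127(404) = 18802.
Ed = (dQ/dP)·(P/Q) = −127 × (404/18802) = -2.7288…

-2.73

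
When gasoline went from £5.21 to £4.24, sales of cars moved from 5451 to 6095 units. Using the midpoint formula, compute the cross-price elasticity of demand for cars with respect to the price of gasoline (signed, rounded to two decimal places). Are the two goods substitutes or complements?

%ΔQ_{cars} = (6095 − 5451)/avg = 644/5773 = 0.111553…
%ΔP_{gasoline} = (4.24 − 5.21)/avg = -0.97/4.725 = -0.205291…
E_cross = (644/5773) / (-0.97/4.725) = -0.5433…
E_cross < 0 ⇒ the goods are complements.

-0.54; complements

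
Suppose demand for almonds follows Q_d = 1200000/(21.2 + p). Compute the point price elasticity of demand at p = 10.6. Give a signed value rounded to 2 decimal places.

-0.33

dQ_d/dp = −1200000/(21.2 + p)² = -1186.66. At p = 10.6, Q_d = 37735.8.
Ed = (dQ_d/dp)·(p/Q_d) = (-1186.66) × (10.6/37735.8) = -0.3333…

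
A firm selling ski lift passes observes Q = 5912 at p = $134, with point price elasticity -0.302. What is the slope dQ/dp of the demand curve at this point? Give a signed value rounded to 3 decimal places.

Ed = (dQ/dp)·(p/Q) ⇒ dQ/dp = Ed·Q/p = (-0.302)·5912/134 = -13.32405…

-13.324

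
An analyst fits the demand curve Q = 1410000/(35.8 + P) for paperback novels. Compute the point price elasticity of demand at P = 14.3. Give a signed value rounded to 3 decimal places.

dQ/dP = −1410000/(35.8 + P)² = -561.751. At P = 14.3, Q = 28143.7.
Ed = (dQ/dP)·(P/Q) = (-561.751) × (14.3/28143.7) = -0.28542…

-0.285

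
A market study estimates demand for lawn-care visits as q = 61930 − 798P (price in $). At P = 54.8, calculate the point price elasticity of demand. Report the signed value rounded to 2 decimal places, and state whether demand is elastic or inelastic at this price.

dq/dP = −798. At P = 54.8, q = 61930 − 798(54.8) = 18199.6.
Ed = (dq/dP)·(P/q) = −798 × (54.8/18199.6) = -2.4028…
|Ed| = 2.40 > 1, so demand is elastic.

-2.40; elastic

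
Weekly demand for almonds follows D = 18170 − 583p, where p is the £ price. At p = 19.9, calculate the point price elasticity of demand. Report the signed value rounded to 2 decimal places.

-1.77

dD/dp = −583. At p = 19.9, D = 18170 − 583(19.9) = 6568.3.
Ed = (dD/dp)·(p/D) = −583 × (19.9/6568.3) = -1.7663…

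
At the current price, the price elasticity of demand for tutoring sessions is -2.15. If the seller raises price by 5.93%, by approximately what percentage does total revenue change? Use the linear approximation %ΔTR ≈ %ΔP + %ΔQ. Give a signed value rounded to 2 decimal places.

%ΔQ ≈ Ed × %ΔP = (-2.15) × (+5.93%) = -12.7495%
%ΔTR ≈ %ΔP + %ΔQ = (+5.93%) + (-12.7495%) = -6.8195%

-6.82%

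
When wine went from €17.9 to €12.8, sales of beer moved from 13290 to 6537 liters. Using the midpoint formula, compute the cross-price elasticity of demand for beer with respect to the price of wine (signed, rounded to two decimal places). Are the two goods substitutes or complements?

%ΔQ_{beer} = (6537 − 13290)/avg = -6753/9913.5 = -0.681192…
%ΔP_{wine} = (12.8 − 17.9)/avg = -5.1/15.35 = -0.332247…
E_cross = (-6753/9913.5) / (-5.1/15.35) = 2.0502…
E_cross > 0 ⇒ the goods are substitutes.

2.05; substitutes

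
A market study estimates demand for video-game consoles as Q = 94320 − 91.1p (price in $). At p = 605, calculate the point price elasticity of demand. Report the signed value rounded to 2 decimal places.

-1.41

dQ/dp = −91.1. At p = 605, Q = 94320 − 91.1(605) = 39204.5.
Ed = (dQ/dp)·(p/Q) = −91.1 × (605/39204.5) = -1.4058…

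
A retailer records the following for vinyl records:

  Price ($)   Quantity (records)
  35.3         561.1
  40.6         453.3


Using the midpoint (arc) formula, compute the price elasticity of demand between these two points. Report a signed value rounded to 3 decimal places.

-1.522

%ΔQ = (453.3 − 561.1) / [(561.1 + 453.3)/2] = -107.8/507.2 = -0.212539…
%ΔP = (40.6 − 35.3) / [(35.3 + 40.6)/2] = 5.3/37.95 = 0.139657…
Arc Ed = %ΔQ / %ΔP = (-107.8/507.2) / (5.3/37.95) = -1.52186…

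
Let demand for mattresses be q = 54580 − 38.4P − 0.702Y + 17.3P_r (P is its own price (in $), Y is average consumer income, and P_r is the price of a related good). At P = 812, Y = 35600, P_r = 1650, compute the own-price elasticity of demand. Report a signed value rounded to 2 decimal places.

At the given values, q = 54580 − 38.4(812) − 0.702(35600) + 17.3(1650) = 26953.
∂q/∂P = −38.4.
E = (-38.4) × (812/26953) = -1.1568…

-1.16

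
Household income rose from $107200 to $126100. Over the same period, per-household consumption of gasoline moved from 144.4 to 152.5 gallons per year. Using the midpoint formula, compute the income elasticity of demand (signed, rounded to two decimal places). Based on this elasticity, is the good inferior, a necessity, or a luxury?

0.34; necessity

%ΔQ = (152.5 − 144.4)/[( 144.4 + 152.5)/2] = 8.1/148.45 = 0.054563…
%ΔIncome = (126100 − 107200)/[( 107200 + 126100)/2] = 18900/116650 = 0.162023…
E_income = (8.1/148.45) / (18900/116650) = 0.3367…
0 < E_income < 1 ⇒ normal good, necessity.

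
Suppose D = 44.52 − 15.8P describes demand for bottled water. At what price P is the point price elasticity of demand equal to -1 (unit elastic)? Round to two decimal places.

1.41

Ed = −15.8P/(44.52 − 15.8P). Set this equal to -1:
15.8P = 1·(44.52 − 15.8P) ⇒ 15.8P(1 + 1) = 1·44.52
P = 1·44.52 / (15.8·2) = 1.4088…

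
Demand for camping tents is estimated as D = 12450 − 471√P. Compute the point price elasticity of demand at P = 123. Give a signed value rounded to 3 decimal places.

dD/dP = −471/(2√P) = -21.2343. At P = 123, D = 7226.36.
Ed = (dD/dP)·(P/D) = (-21.2343) × (123/7226.36) = -0.36142…

-0.361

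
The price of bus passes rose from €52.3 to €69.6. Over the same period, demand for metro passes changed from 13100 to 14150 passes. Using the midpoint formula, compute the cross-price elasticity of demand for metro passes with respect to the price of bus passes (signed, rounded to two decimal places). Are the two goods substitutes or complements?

%ΔQ_{metro passes} = (14150 − 13100)/avg = 1050/13625 = 0.077064…
%ΔP_{bus passes} = (69.6 − 52.3)/avg = 17.3/60.95 = 0.283839…
E_cross = (1050/13625) / (17.3/60.95) = 0.2715…
E_cross > 0 ⇒ the goods are substitutes.

0.27; substitutes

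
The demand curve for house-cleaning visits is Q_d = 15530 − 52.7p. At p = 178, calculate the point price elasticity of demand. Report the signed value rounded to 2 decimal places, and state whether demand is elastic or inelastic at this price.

-1.53; elastic

dQ_d/dp = −52.7. At p = 178, Q_d = 15530 − 52.7(178) = 6149.4.
Ed = (dQ_d/dp)·(p/Q_d) = −52.7 × (178/6149.4) = -1.5254…
|Ed| = 1.53 > 1, so demand is elastic.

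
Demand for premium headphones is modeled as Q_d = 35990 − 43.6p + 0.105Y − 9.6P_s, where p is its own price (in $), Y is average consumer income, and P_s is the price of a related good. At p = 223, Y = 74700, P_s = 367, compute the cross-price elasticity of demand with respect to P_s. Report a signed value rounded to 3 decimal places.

-0.115

At the given values, Q_d = 35990 − 43.6(223) + 0.105(74700) − 9.6(367) = 30587.5.
∂Q_d/∂P_s = -9.6.
E = (-9.6) × (367/30587.5) = -0.11518…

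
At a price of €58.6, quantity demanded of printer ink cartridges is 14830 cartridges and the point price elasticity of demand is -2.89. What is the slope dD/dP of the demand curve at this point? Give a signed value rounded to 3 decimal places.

-731.377

Ed = (dD/dP)·(P/D) ⇒ dD/dP = Ed·D/P = (-2.89)·14830/58.6 = -731.37713…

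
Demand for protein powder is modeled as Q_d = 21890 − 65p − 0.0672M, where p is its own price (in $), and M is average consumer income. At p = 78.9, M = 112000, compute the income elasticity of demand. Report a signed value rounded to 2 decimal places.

At the given values, Q_d = 21890 − 65(78.9) − 0.0672(112000) = 9235.1.
∂Q_d/∂M = -0.0672.
E = (-0.0672) × (112000/9235.1) = -0.8149…

-0.81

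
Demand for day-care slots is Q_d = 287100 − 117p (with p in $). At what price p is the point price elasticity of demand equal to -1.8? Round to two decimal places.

1577.47

Ed = −117p/(287100 − 117p). Set this equal to -1.8:
117p = 1.8·(287100 − 117p) ⇒ 117p(1 + 1.8) = 1.8·287100
p = 1.8·287100 / (117·2.8) = 1577.4725…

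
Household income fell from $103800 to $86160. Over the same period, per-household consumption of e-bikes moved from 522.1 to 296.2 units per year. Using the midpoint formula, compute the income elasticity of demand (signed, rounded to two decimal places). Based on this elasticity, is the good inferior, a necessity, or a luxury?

%ΔQ = (296.2 − 522.1)/[( 522.1 + 296.2)/2] = -225.9/409.15 = -0.552120…
%ΔIncome = (86160 − 103800)/[( 103800 + 86160)/2] = -17640/94980 = -0.185723…
E_income = (-225.9/409.15) / (-17640/94980) = 2.9728…
E_income > 1 ⇒ normal good, luxury.

2.97; luxury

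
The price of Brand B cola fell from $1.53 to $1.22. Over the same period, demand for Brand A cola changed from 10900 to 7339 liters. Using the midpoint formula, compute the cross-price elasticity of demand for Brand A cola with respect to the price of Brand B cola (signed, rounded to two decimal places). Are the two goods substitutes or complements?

1.73; substitutes

%ΔQ_{Brand A cola} = (7339 − 10900)/avg = -3561/9119.5 = -0.390481…
%ΔP_{Brand B cola} = (1.22 − 1.53)/avg = -0.31/1.375 = -0.225454…
E_cross = (-3561/9119.5) / (-0.31/1.375) = 1.7319…
E_cross > 0 ⇒ the goods are substitutes.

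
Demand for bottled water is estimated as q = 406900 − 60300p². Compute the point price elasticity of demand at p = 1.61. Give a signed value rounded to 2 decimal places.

-1.25

dq/dp = −2·60300·p = -194166. At p = 1.61, q = 250596.37.
Ed = (dq/dp)·(p/q) = (-194166) × (1.61/250596.37) = -1.2474…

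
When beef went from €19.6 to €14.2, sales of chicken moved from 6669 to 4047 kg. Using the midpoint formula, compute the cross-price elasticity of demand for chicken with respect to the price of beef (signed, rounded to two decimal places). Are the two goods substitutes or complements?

%ΔQ_{chicken} = (4047 − 6669)/avg = -2622/5358 = -0.489361…
%ΔP_{beef} = (14.2 − 19.6)/avg = -5.4/16.9 = -0.319526…
E_cross = (-2622/5358) / (-5.4/16.9) = 1.5315…
E_cross > 0 ⇒ the goods are substitutes.

1.53; substitutes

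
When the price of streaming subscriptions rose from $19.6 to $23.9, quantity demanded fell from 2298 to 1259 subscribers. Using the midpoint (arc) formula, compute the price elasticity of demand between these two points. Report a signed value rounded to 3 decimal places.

%ΔQ = (1259 − 2298) / [(2298 + 1259)/2] = -1039/1778.5 = -0.584200…
%ΔP = (23.9 − 19.6) / [(19.6 + 23.9)/2] = 4.3/21.75 = 0.197701…
Arc Ed = %ΔQ / %ΔP = (-1039/1778.5) / (4.3/21.75) = -2.95496…

-2.955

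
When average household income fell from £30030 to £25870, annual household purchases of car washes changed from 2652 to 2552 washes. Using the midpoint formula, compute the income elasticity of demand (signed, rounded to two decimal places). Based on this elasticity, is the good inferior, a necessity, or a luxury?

%ΔQ = (2552 − 2652)/[( 2652 + 2552)/2] = -100/2602 = -0.038431…
%ΔIncome = (25870 − 30030)/[( 30030 + 25870)/2] = -4160/27950 = -0.148837…
E_income = (-100/2602) / (-4160/27950) = 0.2582…
0 < E_income < 1 ⇒ normal good, necessity.

0.26; necessity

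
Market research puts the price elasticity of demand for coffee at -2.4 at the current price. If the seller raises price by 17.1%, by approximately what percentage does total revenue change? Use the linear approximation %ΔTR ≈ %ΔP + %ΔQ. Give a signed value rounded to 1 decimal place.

-23.9%

%ΔQ ≈ Ed × %ΔP = (-2.4) × (+17.1%) = -41.0400%
%ΔTR ≈ %ΔP + %ΔQ = (+17.1%) + (-41.0400%) = -23.9400%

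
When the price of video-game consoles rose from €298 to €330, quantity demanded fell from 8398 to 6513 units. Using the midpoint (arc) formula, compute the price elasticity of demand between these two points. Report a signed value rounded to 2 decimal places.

-2.48

%ΔQ = (6513 − 8398) / [(8398 + 6513)/2] = -1885/7455.5 = -0.252833…
%ΔP = (330 − 298) / [(298 + 330)/2] = 32/314 = 0.101910…
Arc Ed = %ΔQ / %ΔP = (-1885/7455.5) / (32/314) = -2.4809…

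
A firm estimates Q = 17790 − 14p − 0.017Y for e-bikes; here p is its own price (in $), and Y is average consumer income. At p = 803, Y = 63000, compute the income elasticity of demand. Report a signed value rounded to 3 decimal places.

-0.196

At the given values, Q = 17790 − 14(803) − 0.017(63000) = 5477.
∂Q/∂Y = -0.017.
E = (-0.017) × (63000/5477) = -0.19554…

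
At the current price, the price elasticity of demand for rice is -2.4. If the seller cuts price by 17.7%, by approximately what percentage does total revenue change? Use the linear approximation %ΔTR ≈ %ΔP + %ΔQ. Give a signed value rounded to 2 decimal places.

%ΔQ ≈ Ed × %ΔP = (-2.4) × (-17.7%) = +42.4800%
%ΔTR ≈ %ΔP + %ΔQ = (-17.7%) + (+42.4800%) = +24.7800%

+24.78%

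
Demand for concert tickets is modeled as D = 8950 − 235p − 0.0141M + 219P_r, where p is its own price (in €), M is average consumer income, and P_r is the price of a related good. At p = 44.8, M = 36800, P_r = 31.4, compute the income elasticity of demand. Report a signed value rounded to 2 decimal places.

-0.11

At the given values, D = 8950 − 235(44.8) − 0.0141(36800) + 219(31.4) = 4779.72.
∂D/∂M = -0.0141.
E = (-0.0141) × (36800/4779.72) = -0.1085…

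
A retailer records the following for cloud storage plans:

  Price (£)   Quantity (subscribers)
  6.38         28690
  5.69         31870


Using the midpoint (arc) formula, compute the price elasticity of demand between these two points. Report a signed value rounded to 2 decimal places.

%ΔQ = (31870 − 28690) / [(28690 + 31870)/2] = 3180/30280 = 0.105019…
%ΔP = (5.69 − 6.38) / [(6.38 + 5.69)/2] = -0.69/6.035 = -0.114333…
Arc Ed = %ΔQ / %ΔP = (3180/30280) / (-0.69/6.035) = -0.9185…

-0.92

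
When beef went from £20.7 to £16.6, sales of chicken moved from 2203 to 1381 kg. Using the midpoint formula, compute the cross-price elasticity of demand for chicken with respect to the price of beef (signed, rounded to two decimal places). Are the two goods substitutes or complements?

%ΔQ_{chicken} = (1381 − 2203)/avg = -822/1792 = -0.458705…
%ΔP_{beef} = (16.6 − 20.7)/avg = -4.1/18.65 = -0.219839…
E_cross = (-822/1792) / (-4.1/18.65) = 2.0865…
E_cross > 0 ⇒ the goods are substitutes.

2.09; substitutes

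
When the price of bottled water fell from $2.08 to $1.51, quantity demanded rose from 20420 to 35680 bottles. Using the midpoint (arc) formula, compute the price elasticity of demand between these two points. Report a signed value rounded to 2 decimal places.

%ΔQ = (35680 − 20420) / [(20420 + 35680)/2] = 15260/28050 = 0.544028…
%ΔP = (1.51 − 2.08) / [(2.08 + 1.51)/2] = -0.57/1.795 = -0.317548…
Arc Ed = %ΔQ / %ΔP = (15260/28050) / (-0.57/1.795) = -1.7132…

-1.71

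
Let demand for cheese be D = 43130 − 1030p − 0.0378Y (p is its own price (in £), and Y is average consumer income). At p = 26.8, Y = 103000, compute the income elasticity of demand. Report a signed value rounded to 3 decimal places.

-0.335

At the given values, D = 43130 − 1030(26.8) − 0.0378(103000) = 11632.6.
∂D/∂Y = -0.0378.
E = (-0.0378) × (103000/11632.6) = -0.33469…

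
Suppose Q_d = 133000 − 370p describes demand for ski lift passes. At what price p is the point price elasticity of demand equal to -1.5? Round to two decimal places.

215.68

Ed = −370p/(133000 − 370p). Set this equal to -1.5:
370p = 1.5·(133000 − 370p) ⇒ 370p(1 + 1.5) = 1.5·133000
p = 1.5·133000 / (370·2.5) = 215.6756…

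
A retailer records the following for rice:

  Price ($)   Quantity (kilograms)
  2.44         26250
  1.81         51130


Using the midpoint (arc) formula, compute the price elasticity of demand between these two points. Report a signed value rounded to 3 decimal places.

%ΔQ = (51130 − 26250) / [(26250 + 51130)/2] = 24880/38690 = 0.643060…
%ΔP = (1.81 − 2.44) / [(2.44 + 1.81)/2] = -0.63/2.125 = -0.296470…
Arc Ed = %ΔQ / %ΔP = (24880/38690) / (-0.63/2.125) = -2.16905…

-2.169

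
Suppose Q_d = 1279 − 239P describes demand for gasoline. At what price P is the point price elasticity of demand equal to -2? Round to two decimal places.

Ed = −239P/(1279 − 239P). Set this equal to -2:
239P = 2·(1279 − 239P) ⇒ 239P(1 + 2) = 2·1279
P = 2·1279 / (239·3) = 3.5676…

3.57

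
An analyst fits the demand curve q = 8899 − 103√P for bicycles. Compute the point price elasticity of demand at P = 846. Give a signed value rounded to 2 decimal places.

-0.25

dq/dP = −103/(2√P) = -1.77061. At P = 846, q = 5903.13.
Ed = (dq/dP)·(P/q) = (-1.77061) × (846/5903.13) = -0.2537…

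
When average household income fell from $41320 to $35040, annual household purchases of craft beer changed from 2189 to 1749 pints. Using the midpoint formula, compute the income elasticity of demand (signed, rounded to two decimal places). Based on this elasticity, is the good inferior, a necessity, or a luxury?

1.36; luxury

%ΔQ = (1749 − 2189)/[( 2189 + 1749)/2] = -440/1969 = -0.223463…
%ΔIncome = (35040 − 41320)/[( 41320 + 35040)/2] = -6280/38180 = -0.164484…
E_income = (-440/1969) / (-6280/38180) = 1.3585…
E_income > 1 ⇒ normal good, luxury.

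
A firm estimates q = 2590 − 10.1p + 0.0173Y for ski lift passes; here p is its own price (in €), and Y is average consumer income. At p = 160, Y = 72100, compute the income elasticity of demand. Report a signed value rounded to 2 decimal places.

0.56

At the given values, q = 2590 − 10.1(160) + 0.0173(72100) = 2221.33.
∂q/∂Y = 0.0173.
E = (0.0173) × (72100/2221.33) = 0.5615…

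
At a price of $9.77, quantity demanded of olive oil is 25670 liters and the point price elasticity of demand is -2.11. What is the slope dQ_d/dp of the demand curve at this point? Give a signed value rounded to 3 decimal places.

Ed = (dQ_d/dp)·(p/Q_d) ⇒ dQ_d/dp = Ed·Q_d/p = (-2.11)·25670/9.77 = -5543.87922…

-5543.879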